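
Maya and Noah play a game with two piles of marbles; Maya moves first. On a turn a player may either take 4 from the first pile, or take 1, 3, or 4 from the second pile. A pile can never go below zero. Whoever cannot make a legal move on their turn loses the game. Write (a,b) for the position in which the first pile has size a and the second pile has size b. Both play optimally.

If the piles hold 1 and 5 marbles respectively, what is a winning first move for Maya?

Move to (1,2).

Classify positions by backward induction: terminal positions (no move available) are L. From any other position, the mover wins iff some move reaches an L.
No move ever increases a pile, so every position that can arise here has a ≤ 1 and b ≤ 5; it is enough to label the cells with 0 ≤ a ≤ 1 and 0 ≤ b ≤ 5.
Every move lowers a or b (never raises either), so fill the grid row by row in increasing a, and left to right within a row: each cell's successors are then already labelled.
      b=0  b=1  b=2  b=3  b=4  b=5
a=0:    L    W    L    W    W    W
a=1:    L    W    L    W    W    W
Cells with no legal move (terminal, hence L): (0,0), (1,0).
The remaining L cells, each justified by listing all of its moves:
(0,2): L (sole option (0,1)(W) is W)
(1,2): L (sole option (1,1)(W) is W)
Every other cell has at least one move into one of the L cells above, so it is W.
From (1,5), the L positions reachable in one move are: (1,2).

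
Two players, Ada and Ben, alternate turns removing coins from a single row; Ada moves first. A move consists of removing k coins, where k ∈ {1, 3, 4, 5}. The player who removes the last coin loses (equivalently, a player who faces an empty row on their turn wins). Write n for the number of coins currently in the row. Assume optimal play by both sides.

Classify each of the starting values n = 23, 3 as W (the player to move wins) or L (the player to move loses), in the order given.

23: W, 3: L

Positions with no move are W. A position that does have a move is losing for the player to move precisely when every available move leads to a winning position for the opponent. Fill in the labels:
n=0: no move; the opponent has just taken the last coin and therefore loses → W
n=1: →0(W) only, which is W, so L
n=2: →1(L), so W
n=3: →2(W), 0(W) — all W, so L
n=4: →3(L), so W
n=5: →1(L), so W
n=6: →3(L), so W
n=7: →3(L), so W
n=8: →3(L), so W
n=9: →8(W), 6(W), 5(W), 4(W) — all W, so L
n=10: →9(L), so W
n=11: →10(W), 8(W), 7(W), 6(W) — all W, so L
n=12: →11(L), so W
n=13: →9(L), so W
n=14: →11(L), so W
n=15: →11(L), so W
n=16: →11(L), so W
n=17: →16(W), 14(W), 13(W), 12(W) — all W, so L
n=18: →17(L), so W
n=19: →18(W), 16(W), 15(W), 14(W) — all W, so L
n=20: →19(L), so W
n=21: →17(L), so W
n=22: →19(L), so W
n=23: →19(L), so W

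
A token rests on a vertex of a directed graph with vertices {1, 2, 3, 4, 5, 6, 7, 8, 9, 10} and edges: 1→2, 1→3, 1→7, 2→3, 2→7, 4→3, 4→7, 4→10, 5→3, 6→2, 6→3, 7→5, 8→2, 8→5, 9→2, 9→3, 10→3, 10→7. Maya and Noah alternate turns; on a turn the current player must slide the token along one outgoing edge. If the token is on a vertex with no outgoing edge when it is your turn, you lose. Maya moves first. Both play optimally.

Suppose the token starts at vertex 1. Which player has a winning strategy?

Classify positions by backward induction: terminal positions (no move available) are L. From any other position, the mover wins iff some move reaches an L.
Every edge goes from a vertex to one that appears earlier in the order 3, 5, 7, 2, 8, 10, 6, 1, 4, 9, so processing vertices in that order labels each vertex after all of its successors.
3: no outgoing edge → L
5: →3(L), so W
7: →5(W) only, which is W, so L
2: →7(L), so W
8: →2(W), 5(W) — all W, so L
10: →7(L), so W
6: →3(L), so W
1: →7(L), so W
4: →7(L), so W
9: →3(L), so W
From 1 Maya can move to 7, reaching an L position.

Maya wins.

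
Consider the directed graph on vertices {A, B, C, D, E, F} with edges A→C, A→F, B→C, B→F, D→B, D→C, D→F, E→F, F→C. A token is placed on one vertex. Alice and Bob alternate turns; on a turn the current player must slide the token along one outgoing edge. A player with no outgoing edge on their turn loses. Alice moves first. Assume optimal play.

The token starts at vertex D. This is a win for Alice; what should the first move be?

Move to C.

Build the W/L table. Terminal = L. A non-terminal position is W if it has a move to some L; otherwise it is L.
Every edge goes from a vertex to one that appears earlier in the order C, F, B, E, A, D, so processing vertices in that order labels each vertex after all of its successors.
C: no outgoing edge → L
F: can move to C, which is L ⇒ W
B: can move to C, which is L ⇒ W
E: the only move is to F(W), a W ⇒ L
A: can move to C, which is L ⇒ W
D: can move to C, which is L ⇒ W
From D, the L positions reachable in one move are: C.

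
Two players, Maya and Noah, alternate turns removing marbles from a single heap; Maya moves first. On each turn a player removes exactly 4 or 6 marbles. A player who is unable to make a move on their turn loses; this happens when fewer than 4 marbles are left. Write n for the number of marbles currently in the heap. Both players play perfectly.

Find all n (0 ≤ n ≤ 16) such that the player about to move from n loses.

0, 1, 2, 3, 10, 11, 12, 13

Positions with no move are L. A position that does have a move is losing for the player to move precisely when every available move leads to a winning position for the opponent. Fill in the labels:
n=0: no move → L
n=1: no move → L
n=2: no move → L
n=3: no move → L
n=4: reaches L-position 0 → W
n=5: reaches L-position 1 → W
n=6: reaches L-position 2 → W
n=7: reaches L-position 3 → W
n=8: reaches L-position 2 → W
n=9: reaches L-position 3 → W
n=10: only reaches 6(W), 4(W), all W → L
n=11: only reaches 7(W), 5(W), all W → L
n=12: only reaches 8(W), 6(W), all W → L
n=13: only reaches 9(W), 7(W), all W → L
n=14: reaches L-position 10 → W
n=15: reaches L-position 11 → W
n=16: reaches L-position 12 → W
The losing starting values of n are exactly the entries labelled L in this table (8 of them).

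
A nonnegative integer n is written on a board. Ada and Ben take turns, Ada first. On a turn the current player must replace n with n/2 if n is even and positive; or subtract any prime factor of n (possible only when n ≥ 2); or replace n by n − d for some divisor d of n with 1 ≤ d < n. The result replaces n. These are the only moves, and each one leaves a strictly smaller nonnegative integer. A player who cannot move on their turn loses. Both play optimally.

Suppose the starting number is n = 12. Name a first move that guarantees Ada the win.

Move to 9.

Use the standard recursion: the mover loses at a terminal position; elsewhere, the mover wins exactly when some move hands the opponent an L position.
n=0: no move → L
n=1: no move → L
n=2: can move to 0, which is L ⇒ W
n=3: can move to 0, which is L ⇒ W
n=4: moves to 2(W), 3(W); every one is W ⇒ L
n=5: can move to 0, which is L ⇒ W
n=6: can move to 4, which is L ⇒ W
n=7: can move to 0, which is L ⇒ W
n=8: can move to 4, which is L ⇒ W
n=9: moves to 6(W), 8(W); every one is W ⇒ L
n=10: can move to 9, which is L ⇒ W
n=11: can move to 0, which is L ⇒ W
n=12: can move to 9, which is L ⇒ W
From 12, the L positions reachable in one move are: 9.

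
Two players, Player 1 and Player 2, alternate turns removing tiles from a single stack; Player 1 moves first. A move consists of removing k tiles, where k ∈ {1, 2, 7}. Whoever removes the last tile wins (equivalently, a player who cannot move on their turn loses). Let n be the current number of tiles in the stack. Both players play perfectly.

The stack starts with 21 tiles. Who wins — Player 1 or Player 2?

Player 2 wins.

Work bottom-up. With no move the player to move loses. Otherwise the position is W if at least one move leads to an L position for the opponent, and L if every move leads to a W.
n=0: no move → L
n=1: W (go to 0, an L position)
n=2: W (go to 0, an L position)
n=3: L (options 2(W), 1(W) are all W)
n=4: W (go to 3, an L position)
n=5: W (go to 3, an L position)
n=6: L (options 5(W), 4(W) are all W)
n=7: W (go to 6, an L position)
n=8: W (go to 6, an L position)
n=9: L (options 8(W), 7(W), 2(W) are all W)
n=10: W (go to 9, an L position)
n=11: W (go to 9, an L position)
n=12: L (options 11(W), 10(W), 5(W) are all W)
n=13: W (go to 12, an L position)
n=14: W (go to 12, an L position)
n=15: L (options 14(W), 13(W), 8(W) are all W)
n=16: W (go to 15, an L position)
n=17: W (go to 15, an L position)
n=18: L (options 17(W), 16(W), 11(W) are all W)
n=19: W (go to 18, an L position)
n=20: W (go to 18, an L position)
n=21: L (options 20(W), 19(W), 14(W) are all W)
Every move from 21 reaches a W position, so the mover loses.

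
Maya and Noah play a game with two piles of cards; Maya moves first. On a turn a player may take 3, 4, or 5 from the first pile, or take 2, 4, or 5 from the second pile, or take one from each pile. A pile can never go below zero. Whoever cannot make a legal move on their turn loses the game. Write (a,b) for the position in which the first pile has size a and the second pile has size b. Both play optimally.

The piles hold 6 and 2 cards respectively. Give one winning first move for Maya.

Move to (3,2).

Label each position W (a win for the player to move) or L (a loss). A position with no legal move is L; any other position is W exactly when some move reaches an L, and L when every move reaches a W.
No move ever increases a pile, so every position that can arise here has a ≤ 6 and b ≤ 2; it is enough to label the cells with 0 ≤ a ≤ 6 and 0 ≤ b ≤ 2.
Every move lowers a or b (never raises either), so fill the grid row by row in increasing a, and left to right within a row: each cell's successors are then already labelled.
      b=0  b=1  b=2
a=0:    L    L    W
a=1:    L    W    W
a=2:    L    W    W
a=3:    W    W    L
a=4:    W    W    L
a=5:    W    W    L
a=6:    W    L    W
Cells with no legal move (terminal, hence L): (0,0), (0,1), (1,0), (2,0).
The remaining L cells, each justified by listing all of its moves:
(3,2): →(0,2)(W), (3,0)(W), (2,1)(W) — all W, so L
(4,2): →(1,2)(W), (0,2)(W), (4,0)(W), (3,1)(W) — all W, so L
(5,2): →(2,2)(W), (1,2)(W), (0,2)(W), (5,0)(W), (4,1)(W) — all W, so L
(6,1): →(3,1)(W), (2,1)(W), (1,1)(W), (5,0)(W) — all W, so L
Every other cell has at least one move into one of the L cells above, so it is W.
From (6,2), the L positions reachable in one move are: (3,2).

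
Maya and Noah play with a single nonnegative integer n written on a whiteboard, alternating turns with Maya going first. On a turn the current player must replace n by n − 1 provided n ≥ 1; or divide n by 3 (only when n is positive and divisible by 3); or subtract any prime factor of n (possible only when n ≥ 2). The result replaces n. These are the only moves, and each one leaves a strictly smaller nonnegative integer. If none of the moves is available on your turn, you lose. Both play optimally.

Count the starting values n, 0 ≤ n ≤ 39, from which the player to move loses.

11

Label each position W (a win for the player to move) or L (a loss). A position with no legal move is L; any other position is W exactly when some move reaches an L, and L when every move reaches a W.
n=0: no move → L
n=1: reaches L-position 0 → W
n=2: reaches L-position 0 → W
n=3: reaches L-position 0 → W
n=4: only reaches 2(W), 3(W), all W → L
n=5: reaches L-position 0 → W
n=6: reaches L-position 4 → W
n=7: reaches L-position 0 → W
n=8: only reaches 6(W), 7(W), all W → L
n=9: reaches L-position 8 → W
n=10: reaches L-position 8 → W
n=11: reaches L-position 0 → W
n=12: reaches L-position 4 → W
n=13: reaches L-position 0 → W
n=14: only reaches 7(W), 12(W), 13(W), all W → L
n=15: reaches L-position 14 → W
n=16: reaches L-position 14 → W
n=17: reaches L-position 0 → W
n=18: only reaches 6(W), 15(W), 16(W), 17(W), all W → L
n=19: reaches L-position 0 → W
n=20: reaches L-position 18 → W
n=21: reaches L-position 14 → W
n=22: only reaches 11(W), 20(W), 21(W), all W → L
n=23: reaches L-position 0 → W
n=24: reaches L-position 8 → W
n=25: only reaches 20(W), 24(W), all W → L
n=26: reaches L-position 25 → W
n=27: only reaches 9(W), 24(W), 26(W), all W → L
n=28: reaches L-position 27 → W
n=29: reaches L-position 0 → W
n=30: reaches L-position 25 → W
n=31: reaches L-position 0 → W
n=32: only reaches 30(W), 31(W), all W → L
n=33: reaches L-position 22 → W
n=34: reaches L-position 32 → W
n=35: only reaches 28(W), 30(W), 34(W), all W → L
n=36: reaches L-position 35 → W
n=37: reaches L-position 0 → W
n=38: only reaches 19(W), 36(W), 37(W), all W → L
n=39: reaches L-position 38 → W
L entries with 0 ≤ n ≤ 39: n = 0, 4, 8, 14, 18, 22, 25, 27, 32, 35, 38; that makes 11.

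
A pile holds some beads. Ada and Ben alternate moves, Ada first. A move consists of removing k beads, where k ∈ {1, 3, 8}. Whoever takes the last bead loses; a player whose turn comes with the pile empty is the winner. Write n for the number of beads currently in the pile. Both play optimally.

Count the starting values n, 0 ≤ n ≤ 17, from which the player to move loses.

Classify positions by backward induction: terminal positions (no move available) are W. From any other position, the mover wins iff some move reaches an L.
n=0: no move; the opponent has just taken the last bead and therefore loses → W
n=1: the only move is to 0(W), a W ⇒ L
n=2: can move to 1, which is L ⇒ W
n=3: moves to 2(W), 0(W); every one is W ⇒ L
n=4: can move to 3, which is L ⇒ W
n=5: moves to 4(W), 2(W); every one is W ⇒ L
n=6: can move to 5, which is L ⇒ W
n=7: moves to 6(W), 4(W); every one is W ⇒ L
n=8: can move to 7, which is L ⇒ W
n=9: can move to 1, which is L ⇒ W
n=10: can move to 7, which is L ⇒ W
n=11: can move to 3, which is L ⇒ W
n=12: moves to 11(W), 9(W), 4(W); every one is W ⇒ L
n=13: can move to 12, which is L ⇒ W
n=14: moves to 13(W), 11(W), 6(W); every one is W ⇒ L
n=15: can move to 14, which is L ⇒ W
n=16: moves to 15(W), 13(W), 8(W); every one is W ⇒ L
n=17: can move to 16, which is L ⇒ W
L entries with 0 ≤ n ≤ 17: n = 1, 3, 5, 7, 12, 14, 16; that makes 7.

7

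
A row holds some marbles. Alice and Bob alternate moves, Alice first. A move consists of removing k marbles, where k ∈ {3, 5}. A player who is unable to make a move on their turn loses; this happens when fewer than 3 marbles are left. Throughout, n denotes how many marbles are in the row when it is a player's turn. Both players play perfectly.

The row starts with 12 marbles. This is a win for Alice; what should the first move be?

Remove 3, leaving 9.

Label each position W (a win for the player to move) or L (a loss). A position with no legal move is L; any other position is W exactly when some move reaches an L, and L when every move reaches a W.
n=0: no move → L
n=1: no move → L
n=2: no move → L
n=3: reaches L-position 0 → W
n=4: reaches L-position 1 → W
n=5: reaches L-position 2 → W
n=6: reaches L-position 1 → W
n=7: reaches L-position 2 → W
n=8: only reaches 5(W), 3(W), all W → L
n=9: only reaches 6(W), 4(W), all W → L
n=10: only reaches 7(W), 5(W), all W → L
n=11: reaches L-position 8 → W
n=12: reaches L-position 9 → W
From 12, the L positions reachable in one move are: 9.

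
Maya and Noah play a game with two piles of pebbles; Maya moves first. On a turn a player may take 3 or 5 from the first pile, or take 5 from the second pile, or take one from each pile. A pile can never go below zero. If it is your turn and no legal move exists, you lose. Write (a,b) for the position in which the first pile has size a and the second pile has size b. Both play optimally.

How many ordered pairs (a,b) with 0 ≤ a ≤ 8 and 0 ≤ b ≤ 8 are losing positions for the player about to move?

Label each position W (a win for the player to move) or L (a loss). A position with no legal move is L; any other position is W exactly when some move reaches an L, and L when every move reaches a W.
Every move lowers a or b (never raises either), so fill the grid row by row in increasing a, and left to right within a row: each cell's successors are then already labelled.
      b=0  b=1  b=2  b=3  b=4  b=5  b=6  b=7  b=8
a=0:    L    L    L    L    L    W    W    W    W
a=1:    L    W    W    W    W    W    L    L    L
a=2:    L    W    L    L    L    W    L    W    W
a=3:    W    W    W    W    W    W    L    W    L
a=4:    W    L    L    L    L    L    W    W    W
a=5:    W    W    W    W    W    W    W    L    L
a=6:    W    L    L    L    L    L    W    W    W
a=7:    W    W    W    W    W    W    W    L    L
a=8:    L    L    L    L    L    W    W    W    W
Cells with no legal move (terminal, hence L): (0,0), (0,1), (0,2), (0,3), (0,4), (1,0), (2,0).
The remaining L cells, each justified by listing all of its moves:
(1,6): moves to (1,1)(W), (0,5)(W); every one is W ⇒ L
(1,7): moves to (1,2)(W), (0,6)(W); every one is W ⇒ L
(1,8): moves to (1,3)(W), (0,7)(W); every one is W ⇒ L
(2,2): the only move is to (1,1)(W), a W ⇒ L
(2,3): the only move is to (1,2)(W), a W ⇒ L
(2,4): the only move is to (1,3)(W), a W ⇒ L
(2,6): moves to (2,1)(W), (1,5)(W); every one is W ⇒ L
(3,6): moves to (0,6)(W), (3,1)(W), (2,5)(W); every one is W ⇒ L
(3,8): moves to (0,8)(W), (3,3)(W), (2,7)(W); every one is W ⇒ L
(4,1): moves to (1,1)(W), (3,0)(W); every one is W ⇒ L
(4,2): moves to (1,2)(W), (3,1)(W); every one is W ⇒ L
(4,3): moves to (1,3)(W), (3,2)(W); every one is W ⇒ L
(4,4): moves to (1,4)(W), (3,3)(W); every one is W ⇒ L
(4,5): moves to (1,5)(W), (4,0)(W), (3,4)(W); every one is W ⇒ L
(5,7): moves to (2,7)(W), (0,7)(W), (5,2)(W), (4,6)(W); every one is W ⇒ L
(5,8): moves to (2,8)(W), (0,8)(W), (5,3)(W), (4,7)(W); every one is W ⇒ L
(6,1): moves to (3,1)(W), (1,1)(W), (5,0)(W); every one is W ⇒ L
(6,2): moves to (3,2)(W), (1,2)(W), (5,1)(W); every one is W ⇒ L
(6,3): moves to (3,3)(W), (1,3)(W), (5,2)(W); every one is W ⇒ L
(6,4): moves to (3,4)(W), (1,4)(W), (5,3)(W); every one is W ⇒ L
(6,5): moves to (3,5)(W), (1,5)(W), (6,0)(W), (5,4)(W); every one is W ⇒ L
(7,7): moves to (4,7)(W), (2,7)(W), (7,2)(W), (6,6)(W); every one is W ⇒ L
(7,8): moves to (4,8)(W), (2,8)(W), (7,3)(W), (6,7)(W); every one is W ⇒ L
(8,0): moves to (5,0)(W), (3,0)(W); every one is W ⇒ L
(8,1): moves to (5,1)(W), (3,1)(W), (7,0)(W); every one is W ⇒ L
(8,2): moves to (5,2)(W), (3,2)(W), (7,1)(W); every one is W ⇒ L
(8,3): moves to (5,3)(W), (3,3)(W), (7,2)(W); every one is W ⇒ L
(8,4): moves to (5,4)(W), (3,4)(W), (7,3)(W); every one is W ⇒ L
Every other cell has at least one move into one of the L cells above, so it is W.
L cells per row: a=0: 5, a=1: 4, a=2: 5, a=3: 2, a=4: 5, a=5: 2, a=6: 5, a=7: 2, a=8: 5; total 35.

35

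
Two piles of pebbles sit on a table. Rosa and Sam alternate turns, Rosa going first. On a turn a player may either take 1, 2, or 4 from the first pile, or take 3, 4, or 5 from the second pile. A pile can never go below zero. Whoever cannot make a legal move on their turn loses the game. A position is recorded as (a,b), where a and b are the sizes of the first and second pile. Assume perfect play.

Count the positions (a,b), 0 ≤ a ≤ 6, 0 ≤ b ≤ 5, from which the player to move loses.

Build the W/L table. Terminal = L. A non-terminal position is W if it has a move to some L; otherwise it is L.
Every move lowers a or b (never raises either), so fill the grid row by row in increasing a, and left to right within a row: each cell's successors are then already labelled.
      b=0  b=1  b=2  b=3  b=4  b=5
a=0:    L    L    L    W    W    W
a=1:    W    W    W    L    L    L
a=2:    W    W    W    W    W    W
a=3:    L    L    L    W    W    W
a=4:    W    W    W    L    L    L
a=5:    W    W    W    W    W    W
a=6:    L    L    L    W    W    W
Cells with no legal move (terminal, hence L): (0,0), (0,1), (0,2).
The remaining L cells, each justified by listing all of its moves:
(1,3): only reaches (0,3)(W), (1,0)(W), all W → L
(1,4): only reaches (0,4)(W), (1,1)(W), (1,0)(W), all W → L
(1,5): only reaches (0,5)(W), (1,2)(W), (1,1)(W), (1,0)(W), all W → L
(3,0): only reaches (2,0)(W), (1,0)(W), all W → L
(3,1): only reaches (2,1)(W), (1,1)(W), all W → L
(3,2): only reaches (2,2)(W), (1,2)(W), all W → L
(4,3): only reaches (3,3)(W), (2,3)(W), (0,3)(W), (4,0)(W), all W → L
(4,4): only reaches (3,4)(W), (2,4)(W), (0,4)(W), (4,1)(W), (4,0)(W), all W → L
(4,5): only reaches (3,5)(W), (2,5)(W), (0,5)(W), (4,2)(W), (4,1)(W), (4,0)(W), all W → L
(6,0): only reaches (5,0)(W), (4,0)(W), (2,0)(W), all W → L
(6,1): only reaches (5,1)(W), (4,1)(W), (2,1)(W), all W → L
(6,2): only reaches (5,2)(W), (4,2)(W), (2,2)(W), all W → L
Every other cell has at least one move into one of the L cells above, so it is W.
L cells per row: a=0: 3, a=1: 3, a=2: 0, a=3: 3, a=4: 3, a=5: 0, a=6: 3; total 15.

15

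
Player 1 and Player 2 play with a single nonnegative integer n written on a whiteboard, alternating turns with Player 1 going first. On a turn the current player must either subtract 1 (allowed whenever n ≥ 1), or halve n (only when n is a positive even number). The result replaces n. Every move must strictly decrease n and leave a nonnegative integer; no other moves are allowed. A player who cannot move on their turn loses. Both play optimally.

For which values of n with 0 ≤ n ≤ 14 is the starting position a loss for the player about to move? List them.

Use the standard recursion: the mover loses at a terminal position; elsewhere, the mover wins exactly when some move hands the opponent an L position.
n=0: no move → L
n=1: can move to 0, which is L ⇒ W
n=2: the only move is to 1(W), a W ⇒ L
n=3: can move to 2, which is L ⇒ W
n=4: can move to 2, which is L ⇒ W
n=5: the only move is to 4(W), a W ⇒ L
n=6: can move to 5, which is L ⇒ W
n=7: the only move is to 6(W), a W ⇒ L
n=8: can move to 7, which is L ⇒ W
n=9: the only move is to 8(W), a W ⇒ L
n=10: can move to 5, which is L ⇒ W
n=11: the only move is to 10(W), a W ⇒ L
n=12: can move to 11, which is L ⇒ W
n=13: the only move is to 12(W), a W ⇒ L
n=14: can move to 7, which is L ⇒ W
Reading off the rows marked L gives the requested list; there are 7 such values of n.

0, 2, 5, 7, 9, 11, 13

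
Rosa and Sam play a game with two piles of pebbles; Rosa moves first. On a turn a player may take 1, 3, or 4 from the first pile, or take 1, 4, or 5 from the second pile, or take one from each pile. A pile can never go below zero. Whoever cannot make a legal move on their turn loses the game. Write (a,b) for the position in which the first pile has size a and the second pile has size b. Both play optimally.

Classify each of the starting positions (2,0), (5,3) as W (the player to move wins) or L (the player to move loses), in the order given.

Positions with no move are L. A position that does have a move is losing for the player to move precisely when every available move leads to a winning position for the opponent. Fill in the labels:
No move ever increases a pile, so every position that can arise here has a ≤ 5 and b ≤ 3; it is enough to label the cells with 0 ≤ a ≤ 5 and 0 ≤ b ≤ 3.
Every move lowers a or b (never raises either), so fill the grid row by row in increasing a, and left to right within a row: each cell's successors are then already labelled.
      b=0  b=1  b=2  b=3
a=0:    L    W    L    W
a=1:    W    W    W    W
a=2:    L    W    L    W
a=3:    W    W    W    W
a=4:    W    L    W    L
a=5:    W    W    W    W
Cells with no legal move (terminal, hence L): (0,0).
The remaining L cells, each justified by listing all of its moves:
(0,2): L (sole option (0,1)(W) is W)
(2,0): L (sole option (1,0)(W) is W)
(2,2): L (options (1,2)(W), (2,1)(W), (1,1)(W) are all W)
(4,1): L (options (3,1)(W), (1,1)(W), (0,1)(W), (4,0)(W), (3,0)(W) are all W)
(4,3): L (options (3,3)(W), (1,3)(W), (0,3)(W), (4,2)(W), (3,2)(W) are all W)
Every other cell has at least one move into one of the L cells above, so it is W.
(2,0): one of the L cells justified above, so L
(5,3): the move to (4,3) reaches an L cell, so W

(2,0): L, (5,3): W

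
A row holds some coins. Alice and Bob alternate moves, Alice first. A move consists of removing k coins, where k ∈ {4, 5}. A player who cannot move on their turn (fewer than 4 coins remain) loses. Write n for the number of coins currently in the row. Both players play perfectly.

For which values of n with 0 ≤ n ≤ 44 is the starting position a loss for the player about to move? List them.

0, 1, 2, 3, 9, 10, 11, 12, 18, 19, 20, 21, 27, 28, 29, 30, 36, 37, 38, 39

Positions with no move are L. A position that does have a move is losing for the player to move precisely when every available move leads to a winning position for the opponent. Fill in the labels:
n=0: no move → L
n=1: no move → L
n=2: no move → L
n=3: no move → L
n=4: reaches L-position 0 → W
n=5: reaches L-position 1 → W
n=6: reaches L-position 2 → W
n=7: reaches L-position 3 → W
n=8: reaches L-position 3 → W
n=9: only reaches 5(W), 4(W), all W → L
n=10: only reaches 6(W), 5(W), all W → L
n=11: only reaches 7(W), 6(W), all W → L
n=12: only reaches 8(W), 7(W), all W → L
n=13: reaches L-position 9 → W
n=14: reaches L-position 10 → W
n=15: reaches L-position 11 → W
n=16: reaches L-position 12 → W
n=17: reaches L-position 12 → W
n=18: only reaches 14(W), 13(W), all W → L
n=19: only reaches 15(W), 14(W), all W → L
n=20: only reaches 16(W), 15(W), all W → L
n=21: only reaches 17(W), 16(W), all W → L
n=22: reaches L-position 18 → W
n=23: reaches L-position 19 → W
n=24: reaches L-position 20 → W
n=25: reaches L-position 21 → W
n=26: reaches L-position 21 → W
n=27: only reaches 23(W), 22(W), all W → L
n=28: only reaches 24(W), 23(W), all W → L
n=29: only reaches 25(W), 24(W), all W → L
n=30: only reaches 26(W), 25(W), all W → L
n=31: reaches L-position 27 → W
n=32: reaches L-position 28 → W
n=33: reaches L-position 29 → W
n=34: reaches L-position 30 → W
n=35: reaches L-position 30 → W
n=36: only reaches 32(W), 31(W), all W → L
n=37: only reaches 33(W), 32(W), all W → L
n=38: only reaches 34(W), 33(W), all W → L
n=39: only reaches 35(W), 34(W), all W → L
n=40: reaches L-position 36 → W
n=41: reaches L-position 37 → W
n=42: reaches L-position 38 → W
n=43: reaches L-position 39 → W
n=44: reaches L-position 39 → W
The losing starting values of n are exactly the entries labelled L in this table (20 of them).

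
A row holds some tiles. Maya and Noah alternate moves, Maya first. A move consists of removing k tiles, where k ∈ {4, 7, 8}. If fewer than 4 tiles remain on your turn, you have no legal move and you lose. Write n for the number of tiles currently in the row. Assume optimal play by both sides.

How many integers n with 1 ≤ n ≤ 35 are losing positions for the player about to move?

Work bottom-up. With no move the player to move loses. Otherwise the position is W if at least one move leads to an L position for the opponent, and L if every move leads to a W.
n=0: no move → L
n=1: no move → L
n=2: no move → L
n=3: no move → L
n=4: →0(L), so W
n=5: →1(L), so W
n=6: →2(L), so W
n=7: →3(L), so W
n=8: →1(L), so W
n=9: →2(L), so W
n=10: →3(L), so W
n=11: →3(L), so W
n=12: →8(W), 5(W), 4(W) — all W, so L
n=13: →9(W), 6(W), 5(W) — all W, so L
n=14: →10(W), 7(W), 6(W) — all W, so L
n=15: →11(W), 8(W), 7(W) — all W, so L
n=16: →12(L), so W
n=17: →13(L), so W
n=18: →14(L), so W
n=19: →15(L), so W
n=20: →13(L), so W
n=21: →14(L), so W
n=22: →15(L), so W
n=23: →15(L), so W
n=24: →20(W), 17(W), 16(W) — all W, so L
n=25: →21(W), 18(W), 17(W) — all W, so L
n=26: →22(W), 19(W), 18(W) — all W, so L
n=27: →23(W), 20(W), 19(W) — all W, so L
n=28: →24(L), so W
n=29: →25(L), so W
n=30: →26(L), so W
n=31: →27(L), so W
n=32: →25(L), so W
n=33: →26(L), so W
n=34: →27(L), so W
n=35: →27(L), so W
L entries with 1 ≤ n ≤ 35 (n=0 is outside the asked range and is not counted): n = 1, 2, 3, 12, 13, 14, 15, 24, 25, 26, 27; that makes 11.

11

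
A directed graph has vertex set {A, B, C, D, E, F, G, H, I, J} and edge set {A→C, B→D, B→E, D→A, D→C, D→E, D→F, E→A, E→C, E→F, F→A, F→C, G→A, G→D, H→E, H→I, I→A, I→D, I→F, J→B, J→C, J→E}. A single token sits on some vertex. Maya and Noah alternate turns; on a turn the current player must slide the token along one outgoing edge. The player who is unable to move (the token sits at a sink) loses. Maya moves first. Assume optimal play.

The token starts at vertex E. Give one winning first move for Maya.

Label each position W (a win for the player to move) or L (a loss). A position with no legal move is L; any other position is W exactly when some move reaches an L, and L when every move reaches a W.
Every edge goes from a vertex to one that appears earlier in the order C, A, F, E, D, I, B, G, H, J, so processing vertices in that order labels each vertex after all of its successors.
C: no outgoing edge → L
A: W (go to C, an L position)
F: W (go to C, an L position)
E: W (go to C, an L position)
D: W (go to C, an L position)
I: L (options D(W), F(W), A(W) are all W)
B: L (options D(W), E(W) are all W)
G: L (options D(W), A(W) are all W)
H: W (go to I, an L position)
J: W (go to B, an L position)
From E, the L positions reachable in one move are: C.

Move to C.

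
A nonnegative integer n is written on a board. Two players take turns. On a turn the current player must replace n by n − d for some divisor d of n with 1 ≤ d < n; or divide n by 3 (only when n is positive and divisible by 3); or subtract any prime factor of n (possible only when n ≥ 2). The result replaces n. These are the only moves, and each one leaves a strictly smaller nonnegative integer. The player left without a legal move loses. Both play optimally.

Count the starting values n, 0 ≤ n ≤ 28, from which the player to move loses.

7

Build the W/L table. Terminal = L. A non-terminal position is W if it has a move to some L; otherwise it is L.
n=0: no move → L
n=1: no move → L
n=2: reaches L-position 0 → W
n=3: reaches L-position 0 → W
n=4: only reaches 2(W), 3(W), all W → L
n=5: reaches L-position 0 → W
n=6: reaches L-position 4 → W
n=7: reaches L-position 0 → W
n=8: reaches L-position 4 → W
n=9: only reaches 3(W), 6(W), 8(W), all W → L
n=10: reaches L-position 9 → W
n=11: reaches L-position 0 → W
n=12: reaches L-position 4 → W
n=13: reaches L-position 0 → W
n=14: only reaches 7(W), 12(W), 13(W), all W → L
n=15: reaches L-position 14 → W
n=16: reaches L-position 14 → W
n=17: reaches L-position 0 → W
n=18: reaches L-position 9 → W
n=19: reaches L-position 0 → W
n=20: only reaches 10(W), 15(W), 16(W), 18(W), 19(W), all W → L
n=21: reaches L-position 14 → W
n=22: reaches L-position 20 → W
n=23: reaches L-position 0 → W
n=24: reaches L-position 20 → W
n=25: reaches L-position 20 → W
n=26: only reaches 13(W), 24(W), 25(W), all W → L
n=27: reaches L-position 9 → W
n=28: reaches L-position 14 → W
L entries with 0 ≤ n ≤ 28: n = 0, 1, 4, 9, 14, 20, 26; that makes 7.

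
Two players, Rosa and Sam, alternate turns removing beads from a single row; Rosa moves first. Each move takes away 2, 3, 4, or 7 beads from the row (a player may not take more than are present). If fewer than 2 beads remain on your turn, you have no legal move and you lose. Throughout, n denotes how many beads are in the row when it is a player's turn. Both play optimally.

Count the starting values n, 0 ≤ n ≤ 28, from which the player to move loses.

9

Use the standard recursion: the mover loses at a terminal position; elsewhere, the mover wins exactly when some move hands the opponent an L position.
n=0: no move → L
n=1: no move → L
n=2: →0(L), so W
n=3: →1(L), so W
n=4: →1(L), so W
n=5: →1(L), so W
n=6: →4(W), 3(W), 2(W) — all W, so L
n=7: →0(L), so W
n=8: →6(L), so W
n=9: →6(L), so W
n=10: →6(L), so W
n=11: →9(W), 8(W), 7(W), 4(W) — all W, so L
n=12: →10(W), 9(W), 8(W), 5(W) — all W, so L
n=13: →11(L), so W
n=14: →12(L), so W
n=15: →12(L), so W
n=16: →12(L), so W
n=17: →15(W), 14(W), 13(W), 10(W) — all W, so L
n=18: →11(L), so W
n=19: →17(L), so W
n=20: →17(L), so W
n=21: →17(L), so W
n=22: →20(W), 19(W), 18(W), 15(W) — all W, so L
n=23: →21(W), 20(W), 19(W), 16(W) — all W, so L
n=24: →22(L), so W
n=25: →23(L), so W
n=26: →23(L), so W
n=27: →23(L), so W
n=28: →26(W), 25(W), 24(W), 21(W) — all W, so L
L entries with 0 ≤ n ≤ 28: n = 0, 1, 6, 11, 12, 17, 22, 23, 28; that makes 9.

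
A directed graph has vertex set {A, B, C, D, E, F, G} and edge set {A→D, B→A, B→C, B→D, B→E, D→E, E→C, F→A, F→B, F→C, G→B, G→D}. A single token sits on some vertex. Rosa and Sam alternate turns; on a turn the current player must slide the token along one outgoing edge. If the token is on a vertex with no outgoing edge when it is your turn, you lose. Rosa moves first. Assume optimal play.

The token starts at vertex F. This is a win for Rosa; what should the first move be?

Compute win/loss labels from the base case upward. A position with no move is L. Any other position is W if it can reach an L in one move, else L.
Every edge goes from a vertex to one that appears earlier in the order C, E, D, A, B, F, G, so processing vertices in that order labels each vertex after all of its successors.
C: no outgoing edge → L
E: reaches L-position C → W
D: only reaches E(W), which is W → L
A: reaches L-position D → W
B: reaches L-position D → W
F: reaches L-position C → W
G: reaches L-position D → W
From F, the L positions reachable in one move are: C.

Move to C.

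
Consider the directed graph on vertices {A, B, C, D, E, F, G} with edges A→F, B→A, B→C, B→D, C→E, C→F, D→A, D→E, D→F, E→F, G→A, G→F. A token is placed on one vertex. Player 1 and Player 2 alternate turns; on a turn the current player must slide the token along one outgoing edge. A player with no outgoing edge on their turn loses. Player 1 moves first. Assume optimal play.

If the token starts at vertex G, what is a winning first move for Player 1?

Classify positions by backward induction: terminal positions (no move available) are L. From any other position, the mover wins iff some move reaches an L.
Every edge goes from a vertex to one that appears earlier in the order F, E, A, D, C, G, B, so processing vertices in that order labels each vertex after all of its successors.
F: no outgoing edge → L
E: reaches L-position F → W
A: reaches L-position F → W
D: reaches L-position F → W
C: reaches L-position F → W
G: reaches L-position F → W
B: only reaches C(W), D(W), A(W), all W → L
From G, the L positions reachable in one move are: F.

Move to F.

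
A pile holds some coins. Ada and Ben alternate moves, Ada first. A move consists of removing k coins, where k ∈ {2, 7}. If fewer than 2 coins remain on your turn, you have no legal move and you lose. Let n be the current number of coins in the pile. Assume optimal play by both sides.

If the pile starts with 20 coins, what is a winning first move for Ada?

Remove 2, leaving 18.

Use the standard recursion: the mover loses at a terminal position; elsewhere, the mover wins exactly when some move hands the opponent an L position.
n=0: no move → L
n=1: no move → L
n=2: →0(L), so W
n=3: →1(L), so W
n=4: →2(W) only, which is W, so L
n=5: →3(W) only, which is W, so L
n=6: →4(L), so W
n=7: →5(L), so W
n=8: →1(L), so W
n=9: →7(W), 2(W) — all W, so L
n=10: →8(W), 3(W) — all W, so L
n=11: →9(L), so W
n=12: →10(L), so W
n=13: →11(W), 6(W) — all W, so L
n=14: →12(W), 7(W) — all W, so L
n=15: →13(L), so W
n=16: →14(L), so W
n=17: →10(L), so W
n=18: →16(W), 11(W) — all W, so L
n=19: →17(W), 12(W) — all W, so L
n=20: →18(L), so W
From 20, the L positions reachable in one move are: 18, 13. Any move reaching one of these is winning.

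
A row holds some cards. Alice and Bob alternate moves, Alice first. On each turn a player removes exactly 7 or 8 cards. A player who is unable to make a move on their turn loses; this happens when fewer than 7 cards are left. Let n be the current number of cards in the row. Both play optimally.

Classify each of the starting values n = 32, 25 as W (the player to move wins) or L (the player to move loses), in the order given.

Label each position W (a win for the player to move) or L (a loss). A position with no legal move is L; any other position is W exactly when some move reaches an L, and L when every move reaches a W.
n=0: no move → L
n=1: no move → L
n=2: no move → L
n=3: no move → L
n=4: no move → L
n=5: no move → L
n=6: no move → L
n=7: W (go to 0, an L position)
n=8: W (go to 1, an L position)
n=9: W (go to 2, an L position)
n=10: W (go to 3, an L position)
n=11: W (go to 4, an L position)
n=12: W (go to 5, an L position)
n=13: W (go to 6, an L position)
n=14: W (go to 6, an L position)
n=15: L (options 8(W), 7(W) are all W)
n=16: L (options 9(W), 8(W) are all W)
n=17: L (options 10(W), 9(W) are all W)
n=18: L (options 11(W), 10(W) are all W)
n=19: L (options 12(W), 11(W) are all W)
n=20: L (options 13(W), 12(W) are all W)
n=21: L (options 14(W), 13(W) are all W)
n=22: W (go to 15, an L position)
n=23: W (go to 16, an L position)
n=24: W (go to 17, an L position)
n=25: W (go to 18, an L position)
n=26: W (go to 19, an L position)
n=27: W (go to 20, an L position)
n=28: W (go to 21, an L position)
n=29: W (go to 21, an L position)
n=30: L (options 23(W), 22(W) are all W)
n=31: L (options 24(W), 23(W) are all W)
n=32: L (options 25(W), 24(W) are all W)

32: L, 25: W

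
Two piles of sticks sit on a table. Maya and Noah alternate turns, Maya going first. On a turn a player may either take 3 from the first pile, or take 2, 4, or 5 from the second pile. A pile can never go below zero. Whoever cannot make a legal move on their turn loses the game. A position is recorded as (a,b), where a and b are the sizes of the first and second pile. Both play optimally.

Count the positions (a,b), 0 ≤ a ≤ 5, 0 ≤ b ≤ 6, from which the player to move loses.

Build the W/L table. Terminal = L. A non-terminal position is W if it has a move to some L; otherwise it is L.
Every move lowers a or b (never raises either), so fill the grid row by row in increasing a, and left to right within a row: each cell's successors are then already labelled.
      b=0  b=1  b=2  b=3  b=4  b=5  b=6
a=0:    L    L    W    W    W    W    W
a=1:    L    L    W    W    W    W    W
a=2:    L    L    W    W    W    W    W
a=3:    W    W    L    L    W    W    W
a=4:    W    W    L    L    W    W    W
a=5:    W    W    L    L    W    W    W
Cells with no legal move (terminal, hence L): (0,0), (0,1), (1,0), (1,1), (2,0), (2,1).
The remaining L cells, each justified by listing all of its moves:
(3,2): →(0,2)(W), (3,0)(W) — all W, so L
(3,3): →(0,3)(W), (3,1)(W) — all W, so L
(4,2): →(1,2)(W), (4,0)(W) — all W, so L
(4,3): →(1,3)(W), (4,1)(W) — all W, so L
(5,2): →(2,2)(W), (5,0)(W) — all W, so L
(5,3): →(2,3)(W), (5,1)(W) — all W, so L
Every other cell has at least one move into one of the L cells above, so it is W.
L cells per row: a=0: 2, a=1: 2, a=2: 2, a=3: 2, a=4: 2, a=5: 2; total 12.

12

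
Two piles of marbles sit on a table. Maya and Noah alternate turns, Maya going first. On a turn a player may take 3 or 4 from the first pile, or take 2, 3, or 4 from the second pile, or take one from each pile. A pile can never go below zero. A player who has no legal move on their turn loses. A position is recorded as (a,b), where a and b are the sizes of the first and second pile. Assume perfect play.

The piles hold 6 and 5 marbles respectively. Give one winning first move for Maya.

Build the W/L table. Terminal = L. A non-terminal position is W if it has a move to some L; otherwise it is L.
No move ever increases a pile, so every position that can arise here has a ≤ 6 and b ≤ 5; it is enough to label the cells with 0 ≤ a ≤ 6 and 0 ≤ b ≤ 5.
Every move lowers a or b (never raises either), so fill the grid row by row in increasing a, and left to right within a row: each cell's successors are then already labelled.
      b=0  b=1  b=2  b=3  b=4  b=5
a=0:    L    L    W    W    W    W
a=1:    L    W    W    W    W    L
a=2:    L    W    W    W    W    L
a=3:    W    W    L    L    W    W
a=4:    W    W    L    W    W    W
a=5:    W    L    L    W    W    W
a=6:    W    L    W    W    W    W
Cells with no legal move (terminal, hence L): (0,0), (0,1), (1,0), (2,0).
The remaining L cells, each justified by listing all of its moves:
(1,5): →(1,3)(W), (1,2)(W), (1,1)(W), (0,4)(W) — all W, so L
(2,5): →(2,3)(W), (2,2)(W), (2,1)(W), (1,4)(W) — all W, so L
(3,2): →(0,2)(W), (3,0)(W), (2,1)(W) — all W, so L
(3,3): →(0,3)(W), (3,1)(W), (3,0)(W), (2,2)(W) — all W, so L
(4,2): →(1,2)(W), (0,2)(W), (4,0)(W), (3,1)(W) — all W, so L
(5,1): →(2,1)(W), (1,1)(W), (4,0)(W) — all W, so L
(5,2): →(2,2)(W), (1,2)(W), (5,0)(W), (4,1)(W) — all W, so L
(6,1): →(3,1)(W), (2,1)(W), (5,0)(W) — all W, so L
Every other cell has at least one move into one of the L cells above, so it is W.
From (6,5), the L positions reachable in one move are: (2,5), (6,1). Any move reaching one of these is winning.

Move to (2,5).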